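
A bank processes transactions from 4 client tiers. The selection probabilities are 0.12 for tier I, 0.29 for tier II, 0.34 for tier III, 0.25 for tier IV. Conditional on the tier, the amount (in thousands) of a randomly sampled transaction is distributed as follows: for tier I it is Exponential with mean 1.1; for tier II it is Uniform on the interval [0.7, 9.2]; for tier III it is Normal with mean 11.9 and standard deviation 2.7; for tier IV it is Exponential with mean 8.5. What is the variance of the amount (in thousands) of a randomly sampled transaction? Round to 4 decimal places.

36.0088

Per component, I: μ=1.1, E[X²]=2.42; II: μ=4.95, E[X²]=30.5233; III: μ=11.9, E[X²]=148.9; IV: μ=8.5, E[X²]=144.5.
E[X] = 0.12·1.1 + 0.29·4.95 + 0.34·11.9 + 0.25·8.5 = 7.7385.
E[X²] = 0.12·2.42 + 0.29·30.5233 + 0.34·148.9 + 0.25·144.5 = 95.8932.
Var(X) = E[X²] − (E[X])² = 95.8932 − 59.8844 = 36.0088.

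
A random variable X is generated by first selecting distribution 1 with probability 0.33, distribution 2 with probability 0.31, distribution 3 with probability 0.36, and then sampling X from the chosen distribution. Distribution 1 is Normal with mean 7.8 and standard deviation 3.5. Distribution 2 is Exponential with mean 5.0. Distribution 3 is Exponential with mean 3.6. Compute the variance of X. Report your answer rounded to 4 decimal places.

Per component, 1: μ=7.8, E[X²]=73.09; 2: μ=5, E[X²]=50; 3: μ=3.6, E[X²]=25.92.
E[X] = 0.33·7.8 + 0.31·5 + 0.36·3.6 = 5.42.
E[X²] = 0.33·73.09 + 0.31·50 + 0.36·25.92 = 48.9509.
Var(X) = E[X²] − (E[X])² = 48.9509 − 29.3764 = 19.5745.

19.5745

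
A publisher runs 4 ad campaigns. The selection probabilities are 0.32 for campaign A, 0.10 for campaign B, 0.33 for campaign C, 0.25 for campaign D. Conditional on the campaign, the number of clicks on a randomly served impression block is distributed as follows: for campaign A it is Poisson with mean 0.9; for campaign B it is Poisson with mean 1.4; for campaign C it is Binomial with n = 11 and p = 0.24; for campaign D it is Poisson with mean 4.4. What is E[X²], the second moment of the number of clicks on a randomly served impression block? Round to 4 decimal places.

9.7853

For each component E[X²] = Var + (mean)², giving A: 1.71; B: 3.36; C: 8.976; D: 23.76.
Overall E[X²] = 0.32·1.71 + 0.1·3.36 + 0.33·8.976 + 0.25·23.76 = 9.78528.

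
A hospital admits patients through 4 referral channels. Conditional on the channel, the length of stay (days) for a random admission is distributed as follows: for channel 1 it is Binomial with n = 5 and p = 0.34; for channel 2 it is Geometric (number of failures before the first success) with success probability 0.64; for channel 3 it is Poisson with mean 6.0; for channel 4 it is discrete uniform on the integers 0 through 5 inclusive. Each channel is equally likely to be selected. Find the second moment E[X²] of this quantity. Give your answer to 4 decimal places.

For each component E[X²] = Var + (mean)², giving 1: 4.012; 2: 1.19531; 3: 42; 4: 9.16667.
Overall E[X²] = 0.25·4.012 + 0.25·1.19531 + 0.25·42 + 0.25·9.16667 = 14.0935.

14.0935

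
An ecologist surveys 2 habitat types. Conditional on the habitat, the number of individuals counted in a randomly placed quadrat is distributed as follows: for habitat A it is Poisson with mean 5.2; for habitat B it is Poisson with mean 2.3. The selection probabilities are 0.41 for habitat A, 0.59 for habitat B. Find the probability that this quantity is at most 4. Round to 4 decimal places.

0.7071

Conditional on each habitat, P(X ≤ 4): A: 0.406128; B: 0.916249.
By total probability, P(X ≤ 4) = 0.41·0.406128 + 0.59·0.916249 = 0.7071.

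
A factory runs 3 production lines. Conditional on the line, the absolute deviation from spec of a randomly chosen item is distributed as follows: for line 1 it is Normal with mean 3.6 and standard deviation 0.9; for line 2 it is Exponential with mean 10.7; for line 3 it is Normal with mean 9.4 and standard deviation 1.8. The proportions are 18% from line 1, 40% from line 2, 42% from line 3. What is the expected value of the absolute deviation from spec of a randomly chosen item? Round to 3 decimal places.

8.876

Component means — 1: 3.6; 2: 10.7; 3: 9.4.
E[X] = 0.18·3.6 + 0.4·10.7 + 0.42·9.4 = 8.876.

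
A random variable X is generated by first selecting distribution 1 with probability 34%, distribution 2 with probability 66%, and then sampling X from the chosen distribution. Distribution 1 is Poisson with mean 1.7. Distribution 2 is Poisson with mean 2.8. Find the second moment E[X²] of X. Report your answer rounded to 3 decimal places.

8.583

For each component E[X²] = Var + (mean)², giving 1: 4.59; 2: 10.64.
Overall E[X²] = 0.34·4.59 + 0.66·10.64 = 8.583.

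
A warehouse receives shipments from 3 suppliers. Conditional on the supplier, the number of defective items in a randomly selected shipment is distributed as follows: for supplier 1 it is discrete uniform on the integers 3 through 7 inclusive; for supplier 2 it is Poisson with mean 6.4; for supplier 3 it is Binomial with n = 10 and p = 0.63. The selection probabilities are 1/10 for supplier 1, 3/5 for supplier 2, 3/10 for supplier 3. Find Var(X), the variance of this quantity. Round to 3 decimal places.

Per component, 1: μ=5, E[X²]=27; 2: μ=6.4, E[X²]=47.36; 3: μ=6.3, E[X²]=42.021.
E[X] = 0.1·5 + 0.6·6.4 + 0.3·6.3 = 6.23.
E[X²] = 0.1·27 + 0.6·47.36 + 0.3·42.021 = 43.7223.
Var(X) = E[X²] − (E[X])² = 43.7223 − 38.8129 = 4.9094.

4.909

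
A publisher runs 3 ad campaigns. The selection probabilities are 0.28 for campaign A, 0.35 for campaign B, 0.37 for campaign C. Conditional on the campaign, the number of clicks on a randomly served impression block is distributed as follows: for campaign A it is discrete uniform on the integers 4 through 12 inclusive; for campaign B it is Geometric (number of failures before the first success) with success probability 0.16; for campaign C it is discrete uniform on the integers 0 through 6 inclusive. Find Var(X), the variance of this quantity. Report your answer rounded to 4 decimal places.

Per component, A: μ=8, E[X²]=70.6667; B: μ=5.25, E[X²]=60.375; C: μ=3, E[X²]=13.
E[X] = 0.28·8 + 0.35·5.25 + 0.37·3 = 5.1875.
E[X²] = 0.28·70.6667 + 0.35·60.375 + 0.37·13 = 45.7279.
Var(X) = E[X²] − (E[X])² = 45.7279 − 26.9102 = 18.8178.

18.8178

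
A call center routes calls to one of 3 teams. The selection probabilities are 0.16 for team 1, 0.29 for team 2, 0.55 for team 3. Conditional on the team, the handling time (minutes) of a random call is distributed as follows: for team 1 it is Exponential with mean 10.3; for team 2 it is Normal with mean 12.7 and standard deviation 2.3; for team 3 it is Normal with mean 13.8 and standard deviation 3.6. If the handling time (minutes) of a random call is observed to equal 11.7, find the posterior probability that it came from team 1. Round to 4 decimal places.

0.0488

Likelihoods f(11.7 | ·): 1: 0.0311773; 2: 0.15781; 3: 0.0934797.
Posterior ∝ prior × likelihood. Numerator for 1: 0.16·0.0311773 = 0.00498836.
Normalizing constant: 0.16·0.0311773 + 0.29·0.15781 + 0.55·0.0934797 = 0.102167.
P(1 | observation) = 0.00498836 / 0.102167 = 0.0488256.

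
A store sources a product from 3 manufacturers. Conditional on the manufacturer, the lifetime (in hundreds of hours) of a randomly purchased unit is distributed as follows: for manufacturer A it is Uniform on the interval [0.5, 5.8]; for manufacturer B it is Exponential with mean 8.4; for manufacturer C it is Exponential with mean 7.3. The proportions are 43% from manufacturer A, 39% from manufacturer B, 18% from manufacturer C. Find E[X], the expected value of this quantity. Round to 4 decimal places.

Component means — A: 3.15; B: 8.4; C: 7.3.
E[X] = 0.43·3.15 + 0.39·8.4 + 0.18·7.3 = 5.9445.

5.9445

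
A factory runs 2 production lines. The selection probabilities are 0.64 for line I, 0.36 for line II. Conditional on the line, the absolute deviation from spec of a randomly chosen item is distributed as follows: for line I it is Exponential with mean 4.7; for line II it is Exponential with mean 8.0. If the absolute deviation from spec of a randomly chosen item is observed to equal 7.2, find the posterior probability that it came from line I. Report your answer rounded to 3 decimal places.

Likelihoods f(7.2 | ·): I: 0.0459833; II: 0.0508212.
Posterior ∝ prior × likelihood. Numerator for I: 0.64·0.0459833 = 0.0294293.
Normalizing constant: 0.64·0.0459833 + 0.36·0.0508212 = 0.0477249.
P(I | observation) = 0.0294293 / 0.0477249 = 0.616644.

0.617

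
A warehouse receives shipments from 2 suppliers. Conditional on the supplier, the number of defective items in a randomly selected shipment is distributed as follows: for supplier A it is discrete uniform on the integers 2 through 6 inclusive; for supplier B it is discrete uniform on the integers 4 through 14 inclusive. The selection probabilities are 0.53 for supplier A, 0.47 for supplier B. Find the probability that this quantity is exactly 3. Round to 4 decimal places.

Conditional on each supplier, P(X = 3): A: 0.2; B: 0.
By total probability, P(X = 3) = 0.53·0.2 + 0.47·0 = 0.106.

0.1060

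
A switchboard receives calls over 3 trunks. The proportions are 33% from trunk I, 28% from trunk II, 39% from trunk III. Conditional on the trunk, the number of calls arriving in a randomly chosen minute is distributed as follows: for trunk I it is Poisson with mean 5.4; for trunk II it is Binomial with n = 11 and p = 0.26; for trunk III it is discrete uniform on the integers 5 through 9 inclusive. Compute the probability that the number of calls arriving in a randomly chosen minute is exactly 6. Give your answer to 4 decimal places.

0.1382

Conditional on each trunk, P(X = 6): I: 0.155539; II: 0.0316695; III: 0.2.
By total probability, P(X = 6) = 0.33·0.155539 + 0.28·0.0316695 + 0.39·0.2 = 0.138195.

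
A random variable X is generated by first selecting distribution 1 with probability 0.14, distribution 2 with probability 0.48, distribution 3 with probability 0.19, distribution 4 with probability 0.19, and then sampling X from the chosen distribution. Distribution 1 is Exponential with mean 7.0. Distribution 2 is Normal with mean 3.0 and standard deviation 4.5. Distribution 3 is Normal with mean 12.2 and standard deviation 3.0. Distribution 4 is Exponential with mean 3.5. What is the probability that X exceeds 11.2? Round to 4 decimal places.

0.1722

Conditional on each component, P(X > 11.2): 1: 0.201897; 2: 0.0342106; 3: 0.630559; 4: 0.0407622.
By total probability, P(X > 11.2) = 0.14·0.201897 + 0.48·0.0342106 + 0.19·0.630559 + 0.19·0.0407622 = 0.172238.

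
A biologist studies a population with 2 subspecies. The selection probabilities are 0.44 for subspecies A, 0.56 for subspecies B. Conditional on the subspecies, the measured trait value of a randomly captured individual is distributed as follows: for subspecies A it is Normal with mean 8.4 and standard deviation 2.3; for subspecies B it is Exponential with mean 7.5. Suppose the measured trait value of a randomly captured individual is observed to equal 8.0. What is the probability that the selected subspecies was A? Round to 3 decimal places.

0.745

Likelihoods f(8.0 | ·): A: 0.17085; B: 0.0458872.
Posterior ∝ prior × likelihood. Numerator for A: 0.44·0.17085 = 0.0751739.
Normalizing constant: 0.44·0.17085 + 0.56·0.0458872 = 0.100871.
P(A | observation) = 0.0751739 / 0.100871 = 0.74525.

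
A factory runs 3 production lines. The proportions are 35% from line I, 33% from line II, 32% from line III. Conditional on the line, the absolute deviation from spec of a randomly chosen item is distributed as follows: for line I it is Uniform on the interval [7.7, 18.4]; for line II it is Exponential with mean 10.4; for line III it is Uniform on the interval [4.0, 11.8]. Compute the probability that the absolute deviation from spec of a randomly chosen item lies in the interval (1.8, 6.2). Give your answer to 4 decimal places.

0.1860

Conditional on each line, P(1.8 < X < 6.2): I: 0; II: 0.290146; III: 0.282051.
By total probability, P(1.8 < X < 6.2) = 0.35·0 + 0.33·0.290146 + 0.32·0.282051 = 0.186005.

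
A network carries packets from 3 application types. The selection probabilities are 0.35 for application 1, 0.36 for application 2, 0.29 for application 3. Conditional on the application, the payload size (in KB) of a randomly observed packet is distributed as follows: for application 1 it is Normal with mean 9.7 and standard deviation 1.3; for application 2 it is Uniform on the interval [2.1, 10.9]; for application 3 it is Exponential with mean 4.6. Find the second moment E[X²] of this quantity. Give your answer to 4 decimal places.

63.3290

For each component E[X²] = Var + (mean)², giving 1: 95.78; 2: 48.7033; 3: 42.32.
Overall E[X²] = 0.35·95.78 + 0.36·48.7033 + 0.29·42.32 = 63.329.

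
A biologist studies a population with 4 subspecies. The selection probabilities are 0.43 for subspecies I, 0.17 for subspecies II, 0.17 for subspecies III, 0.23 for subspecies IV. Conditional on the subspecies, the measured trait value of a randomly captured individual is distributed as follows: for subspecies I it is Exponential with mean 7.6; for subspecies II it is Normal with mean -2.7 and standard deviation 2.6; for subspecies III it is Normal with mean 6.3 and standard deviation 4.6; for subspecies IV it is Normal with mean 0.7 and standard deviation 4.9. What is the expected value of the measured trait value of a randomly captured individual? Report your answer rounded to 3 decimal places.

4.041

Component means — I: 7.6; II: -2.7; III: 6.3; IV: 0.7.
E[X] = 0.43·7.6 + 0.17·-2.7 + 0.17·6.3 + 0.23·0.7 = 4.041.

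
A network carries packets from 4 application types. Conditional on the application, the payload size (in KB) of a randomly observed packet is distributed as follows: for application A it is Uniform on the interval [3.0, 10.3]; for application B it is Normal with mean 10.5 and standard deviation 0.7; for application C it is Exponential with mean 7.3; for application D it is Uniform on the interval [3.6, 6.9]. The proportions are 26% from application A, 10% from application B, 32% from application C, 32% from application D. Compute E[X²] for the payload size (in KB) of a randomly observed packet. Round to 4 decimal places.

66.9425

For each component E[X²] = Var + (mean)², giving A: 48.6633; B: 110.74; C: 106.58; D: 28.47.
Overall E[X²] = 0.26·48.6633 + 0.1·110.74 + 0.32·106.58 + 0.32·28.47 = 66.9425.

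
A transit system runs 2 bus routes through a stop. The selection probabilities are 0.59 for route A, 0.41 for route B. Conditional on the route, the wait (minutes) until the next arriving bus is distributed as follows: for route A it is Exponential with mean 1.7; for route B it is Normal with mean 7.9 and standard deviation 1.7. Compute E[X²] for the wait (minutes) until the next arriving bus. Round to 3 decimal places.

30.183

For each component E[X²] = Var + (mean)², giving A: 5.78; B: 65.3.
Overall E[X²] = 0.59·5.78 + 0.41·65.3 = 30.1832.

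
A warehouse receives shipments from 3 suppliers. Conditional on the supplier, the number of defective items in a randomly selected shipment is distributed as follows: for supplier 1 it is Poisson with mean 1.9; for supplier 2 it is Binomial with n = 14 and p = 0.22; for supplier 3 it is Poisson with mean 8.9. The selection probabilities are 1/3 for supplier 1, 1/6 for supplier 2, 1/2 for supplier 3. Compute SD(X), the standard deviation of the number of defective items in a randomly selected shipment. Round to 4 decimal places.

4.0682

Per component, 1: μ=1.9, E[X²]=5.51; 2: μ=3.08, E[X²]=11.8888; 3: μ=8.9, E[X²]=88.11.
E[X] = 0.333333·1.9 + 0.166667·3.08 + 0.5·8.9 = 5.59667.
E[X²] = 0.333333·5.51 + 0.166667·11.8888 + 0.5·88.11 = 47.8731.
Var(X) = E[X²] − (E[X])² = 47.8731 − 31.3227 = 16.5505.
SD(X) = √16.5505 = 4.06823.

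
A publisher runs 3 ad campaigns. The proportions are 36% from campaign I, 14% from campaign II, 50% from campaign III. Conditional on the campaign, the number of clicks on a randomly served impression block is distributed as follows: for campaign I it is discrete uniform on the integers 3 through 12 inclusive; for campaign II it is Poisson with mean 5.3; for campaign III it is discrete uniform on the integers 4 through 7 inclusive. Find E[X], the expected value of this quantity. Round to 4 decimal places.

Component means — I: 7.5; II: 5.3; III: 5.5.
E[X] = 0.36·7.5 + 0.14·5.3 + 0.5·5.5 = 6.192.

6.1920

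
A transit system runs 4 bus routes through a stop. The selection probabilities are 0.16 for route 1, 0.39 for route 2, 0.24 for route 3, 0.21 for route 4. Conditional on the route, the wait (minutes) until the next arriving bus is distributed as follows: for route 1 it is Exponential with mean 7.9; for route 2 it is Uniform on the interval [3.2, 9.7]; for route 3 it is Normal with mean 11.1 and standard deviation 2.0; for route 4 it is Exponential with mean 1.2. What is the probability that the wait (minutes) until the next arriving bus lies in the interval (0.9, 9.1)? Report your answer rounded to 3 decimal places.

Conditional on each route, P(0.9 < X < 9.1): 1: 0.57629; 2: 0.907692; 3: 0.158655; 4: 0.471858.
By total probability, P(0.9 < X < 9.1) = 0.16·0.57629 + 0.39·0.907692 + 0.24·0.158655 + 0.21·0.471858 = 0.583374.

0.583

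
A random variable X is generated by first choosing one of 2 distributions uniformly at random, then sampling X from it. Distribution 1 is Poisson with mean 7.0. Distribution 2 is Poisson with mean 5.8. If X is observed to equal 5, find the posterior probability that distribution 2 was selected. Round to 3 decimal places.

0.565

Likelihoods P(X=5 | ·): 1: 0.127717; 2: 0.165596.
Posterior ∝ prior × likelihood. Numerator for 2: 0.5·0.165596 = 0.0827982.
Normalizing constant: 0.5·0.127717 + 0.5·0.165596 = 0.146657.
P(2 | observation) = 0.0827982 / 0.146657 = 0.564572.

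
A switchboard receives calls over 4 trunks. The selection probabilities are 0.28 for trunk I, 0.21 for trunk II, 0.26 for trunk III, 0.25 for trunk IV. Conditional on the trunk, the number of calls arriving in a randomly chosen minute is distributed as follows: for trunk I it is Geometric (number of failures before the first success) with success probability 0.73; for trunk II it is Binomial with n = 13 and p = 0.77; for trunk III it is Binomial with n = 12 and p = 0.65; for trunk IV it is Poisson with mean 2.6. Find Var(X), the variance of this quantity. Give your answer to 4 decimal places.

16.7237

Per component, I: μ=0.369863, E[X²]=0.64346; II: μ=10.01, E[X²]=102.502; III: μ=7.8, E[X²]=63.57; IV: μ=2.6, E[X²]=9.36.
E[X] = 0.28·0.369863 + 0.21·10.01 + 0.26·7.8 + 0.25·2.6 = 4.88366.
E[X²] = 0.28·0.64346 + 0.21·102.502 + 0.26·63.57 + 0.25·9.36 = 40.5739.
Var(X) = E[X²] − (E[X])² = 40.5739 − 23.8502 = 16.7237.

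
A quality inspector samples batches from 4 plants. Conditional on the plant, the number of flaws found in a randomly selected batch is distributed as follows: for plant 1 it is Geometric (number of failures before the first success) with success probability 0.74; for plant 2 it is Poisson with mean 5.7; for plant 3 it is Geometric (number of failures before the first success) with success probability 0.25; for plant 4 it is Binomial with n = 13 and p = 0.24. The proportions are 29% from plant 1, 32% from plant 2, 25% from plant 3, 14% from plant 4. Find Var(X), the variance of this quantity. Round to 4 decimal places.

9.6502

Per component, 1: μ=0.351351, E[X²]=0.598247; 2: μ=5.7, E[X²]=38.19; 3: μ=3, E[X²]=21; 4: μ=3.12, E[X²]=12.1056.
E[X] = 0.29·0.351351 + 0.32·5.7 + 0.25·3 + 0.14·3.12 = 3.11269.
E[X²] = 0.29·0.598247 + 0.32·38.19 + 0.25·21 + 0.14·12.1056 = 19.3391.
Var(X) = E[X²] − (E[X])² = 19.3391 − 9.68885 = 9.65022.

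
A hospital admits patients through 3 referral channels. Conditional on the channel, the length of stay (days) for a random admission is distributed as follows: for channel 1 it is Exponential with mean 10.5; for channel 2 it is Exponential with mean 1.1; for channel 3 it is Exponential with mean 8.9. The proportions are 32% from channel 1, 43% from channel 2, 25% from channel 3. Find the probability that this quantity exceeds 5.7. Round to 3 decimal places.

Conditional on each channel, P(X > 5.7): 1: 0.581086; 2: 0.00561778; 3: 0.527055.
By total probability, P(X > 5.7) = 0.32·0.581086 + 0.43·0.00561778 + 0.25·0.527055 = 0.320127.

0.320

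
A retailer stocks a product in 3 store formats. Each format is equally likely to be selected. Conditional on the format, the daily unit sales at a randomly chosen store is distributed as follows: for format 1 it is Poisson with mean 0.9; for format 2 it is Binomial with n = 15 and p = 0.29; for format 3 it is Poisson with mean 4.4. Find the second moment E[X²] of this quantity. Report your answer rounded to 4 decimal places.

15.8270

For each component E[X²] = Var + (mean)², giving 1: 1.71; 2: 22.011; 3: 23.76.
Overall E[X²] = 0.333333·1.71 + 0.333333·22.011 + 0.333333·23.76 = 15.827.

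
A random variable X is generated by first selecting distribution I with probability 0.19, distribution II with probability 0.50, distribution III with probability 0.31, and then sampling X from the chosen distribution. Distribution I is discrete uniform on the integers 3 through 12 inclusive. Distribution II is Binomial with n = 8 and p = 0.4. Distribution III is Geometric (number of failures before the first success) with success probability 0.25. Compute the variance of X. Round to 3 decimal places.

Per component, I: μ=7.5, E[X²]=64.5; II: μ=3.2, E[X²]=12.16; III: μ=3, E[X²]=21.
E[X] = 0.19·7.5 + 0.5·3.2 + 0.31·3 = 3.955.
E[X²] = 0.19·64.5 + 0.5·12.16 + 0.31·21 = 24.845.
Var(X) = E[X²] − (E[X])² = 24.845 − 15.642 = 9.20298.

9.203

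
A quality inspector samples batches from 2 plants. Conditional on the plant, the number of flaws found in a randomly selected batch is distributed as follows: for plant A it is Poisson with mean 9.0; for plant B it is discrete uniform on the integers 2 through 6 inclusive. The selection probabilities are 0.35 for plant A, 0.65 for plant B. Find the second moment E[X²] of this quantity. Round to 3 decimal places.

For each component E[X²] = Var + (mean)², giving A: 90; B: 18.
Overall E[X²] = 0.35·90 + 0.65·18 = 43.2.

43.200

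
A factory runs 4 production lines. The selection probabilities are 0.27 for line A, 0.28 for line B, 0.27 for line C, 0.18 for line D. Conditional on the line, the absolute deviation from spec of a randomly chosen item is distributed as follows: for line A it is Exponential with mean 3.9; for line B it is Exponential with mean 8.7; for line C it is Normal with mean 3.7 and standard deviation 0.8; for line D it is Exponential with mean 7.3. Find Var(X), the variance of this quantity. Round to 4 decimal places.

Per component, A: μ=3.9, E[X²]=30.42; B: μ=8.7, E[X²]=151.38; C: μ=3.7, E[X²]=14.33; D: μ=7.3, E[X²]=106.58.
E[X] = 0.27·3.9 + 0.28·8.7 + 0.27·3.7 + 0.18·7.3 = 5.802.
E[X²] = 0.27·30.42 + 0.28·151.38 + 0.27·14.33 + 0.18·106.58 = 73.6533.
Var(X) = E[X²] − (E[X])² = 73.6533 − 33.6632 = 39.9901.

39.9901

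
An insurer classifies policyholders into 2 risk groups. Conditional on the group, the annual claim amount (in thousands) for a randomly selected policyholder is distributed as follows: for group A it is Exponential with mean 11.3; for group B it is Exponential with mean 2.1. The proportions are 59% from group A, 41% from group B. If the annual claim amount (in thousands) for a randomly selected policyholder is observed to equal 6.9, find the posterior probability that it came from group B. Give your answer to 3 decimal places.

Likelihoods f(6.9 | ·): A: 0.0480544; B: 0.0178161.
Posterior ∝ prior × likelihood. Numerator for B: 0.41·0.0178161 = 0.00730461.
Normalizing constant: 0.59·0.0480544 + 0.41·0.0178161 = 0.0356567.
P(B | observation) = 0.00730461 / 0.0356567 = 0.204859.

0.205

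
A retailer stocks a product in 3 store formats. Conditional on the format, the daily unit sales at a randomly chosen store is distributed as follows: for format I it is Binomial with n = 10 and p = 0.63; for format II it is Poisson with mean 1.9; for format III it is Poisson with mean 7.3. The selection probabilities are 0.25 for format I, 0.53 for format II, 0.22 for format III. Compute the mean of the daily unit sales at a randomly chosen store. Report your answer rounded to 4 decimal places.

4.1880

Component means — I: 6.3; II: 1.9; III: 7.3.
E[X] = 0.25·6.3 + 0.53·1.9 + 0.22·7.3 = 4.188.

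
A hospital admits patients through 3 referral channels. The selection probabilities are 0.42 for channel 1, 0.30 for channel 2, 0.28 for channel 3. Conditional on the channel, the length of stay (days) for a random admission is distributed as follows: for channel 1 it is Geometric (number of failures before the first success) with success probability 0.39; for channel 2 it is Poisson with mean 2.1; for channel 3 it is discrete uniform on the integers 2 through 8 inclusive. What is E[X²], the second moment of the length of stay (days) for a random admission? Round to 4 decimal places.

For each component E[X²] = Var + (mean)², giving 1: 6.45694; 2: 6.51; 3: 29.
Overall E[X²] = 0.42·6.45694 + 0.3·6.51 + 0.28·29 = 12.7849.

12.7849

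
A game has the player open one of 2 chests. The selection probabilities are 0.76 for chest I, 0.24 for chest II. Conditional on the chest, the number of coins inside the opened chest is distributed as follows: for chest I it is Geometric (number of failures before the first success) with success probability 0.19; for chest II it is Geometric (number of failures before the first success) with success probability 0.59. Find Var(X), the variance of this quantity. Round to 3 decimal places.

Per component, I: μ=4.26316, E[X²]=40.6122; II: μ=0.694915, E[X²]=1.66073.
E[X] = 0.76·4.26316 + 0.24·0.694915 = 3.40678.
E[X²] = 0.76·40.6122 + 0.24·1.66073 = 31.2638.
Var(X) = E[X²] − (E[X])² = 31.2638 − 11.6061 = 19.6577.

19.658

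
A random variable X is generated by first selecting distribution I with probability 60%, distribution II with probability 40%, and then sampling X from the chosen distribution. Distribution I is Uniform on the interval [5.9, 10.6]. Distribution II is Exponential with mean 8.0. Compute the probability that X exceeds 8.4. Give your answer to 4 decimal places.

Conditional on each component, P(X > 8.4): I: 0.468085; II: 0.349938.
By total probability, P(X > 8.4) = 0.6·0.468085 + 0.4·0.349938 = 0.420826.

0.4208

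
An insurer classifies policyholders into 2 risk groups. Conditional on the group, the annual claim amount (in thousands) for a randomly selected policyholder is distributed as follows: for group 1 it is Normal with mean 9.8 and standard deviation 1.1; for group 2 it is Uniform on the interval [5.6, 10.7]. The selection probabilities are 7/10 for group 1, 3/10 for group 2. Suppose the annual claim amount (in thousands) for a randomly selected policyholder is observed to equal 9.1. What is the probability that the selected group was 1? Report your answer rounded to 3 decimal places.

0.779

Likelihoods f(9.1 | ·): 1: 0.296198; 2: 0.196078.
Posterior ∝ prior × likelihood. Numerator for 1: 0.7·0.296198 = 0.207338.
Normalizing constant: 0.7·0.296198 + 0.3·0.196078 = 0.266162.
P(1 | observation) = 0.207338 / 0.266162 = 0.778993.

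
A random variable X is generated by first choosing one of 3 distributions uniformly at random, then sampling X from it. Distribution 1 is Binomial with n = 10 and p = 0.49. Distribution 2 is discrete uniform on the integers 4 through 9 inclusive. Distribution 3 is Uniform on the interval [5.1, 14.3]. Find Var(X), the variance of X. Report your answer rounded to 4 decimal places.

Per component, 1: μ=4.9, E[X²]=26.509; 2: μ=6.5, E[X²]=45.1667; 3: μ=9.7, E[X²]=101.143.
E[X] = 0.333333·4.9 + 0.333333·6.5 + 0.333333·9.7 = 7.03333.
E[X²] = 0.333333·26.509 + 0.333333·45.1667 + 0.333333·101.143 = 57.6063.
Var(X) = E[X²] − (E[X])² = 57.6063 − 49.4678 = 8.13856.

8.1386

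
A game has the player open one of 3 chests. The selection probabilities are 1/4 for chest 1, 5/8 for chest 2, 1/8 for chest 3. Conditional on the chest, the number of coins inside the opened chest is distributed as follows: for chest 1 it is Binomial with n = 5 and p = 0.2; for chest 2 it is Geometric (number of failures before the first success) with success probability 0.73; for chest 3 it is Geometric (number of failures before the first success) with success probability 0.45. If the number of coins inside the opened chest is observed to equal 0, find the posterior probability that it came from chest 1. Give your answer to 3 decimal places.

0.138

Likelihoods P(X=0 | ·): 1: 0.32768; 2: 0.73; 3: 0.45.
Posterior ∝ prior × likelihood. Numerator for 1: 0.25·0.32768 = 0.08192.
Normalizing constant: 0.25·0.32768 + 0.625·0.73 + 0.125·0.45 = 0.59442.
P(1 | observation) = 0.08192 / 0.59442 = 0.137815.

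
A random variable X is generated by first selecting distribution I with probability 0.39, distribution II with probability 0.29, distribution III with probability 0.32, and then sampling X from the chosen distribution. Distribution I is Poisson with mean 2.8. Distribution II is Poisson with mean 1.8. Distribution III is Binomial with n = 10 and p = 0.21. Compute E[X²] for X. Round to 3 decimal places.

For each component E[X²] = Var + (mean)², giving I: 10.64; II: 5.04; III: 6.069.
Overall E[X²] = 0.39·10.64 + 0.29·5.04 + 0.32·6.069 = 7.55328.

7.553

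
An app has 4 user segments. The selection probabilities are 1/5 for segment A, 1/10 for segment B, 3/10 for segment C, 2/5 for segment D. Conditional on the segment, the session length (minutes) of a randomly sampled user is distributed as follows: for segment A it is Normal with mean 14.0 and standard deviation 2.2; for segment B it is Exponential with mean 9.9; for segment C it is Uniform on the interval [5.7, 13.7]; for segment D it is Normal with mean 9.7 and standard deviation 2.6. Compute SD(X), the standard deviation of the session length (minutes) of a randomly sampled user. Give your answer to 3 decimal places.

Per component, A: μ=14, E[X²]=200.84; B: μ=9.9, E[X²]=196.02; C: μ=9.7, E[X²]=99.4233; D: μ=9.7, E[X²]=100.85.
E[X] = 0.2·14 + 0.1·9.9 + 0.3·9.7 + 0.4·9.7 = 10.58.
E[X²] = 0.2·200.84 + 0.1·196.02 + 0.3·99.4233 + 0.4·100.85 = 129.937.
Var(X) = E[X²] − (E[X])² = 129.937 − 111.936 = 18.0006.
SD(X) = √18.0006 = 4.24271.

4.243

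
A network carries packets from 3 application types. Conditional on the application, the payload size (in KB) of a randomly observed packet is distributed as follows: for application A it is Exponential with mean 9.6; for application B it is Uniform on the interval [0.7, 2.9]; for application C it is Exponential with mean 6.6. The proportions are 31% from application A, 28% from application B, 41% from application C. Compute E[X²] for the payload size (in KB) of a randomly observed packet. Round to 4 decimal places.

For each component E[X²] = Var + (mean)², giving A: 184.32; B: 3.64333; C: 87.12.
Overall E[X²] = 0.31·184.32 + 0.28·3.64333 + 0.41·87.12 = 93.8785.

93.8785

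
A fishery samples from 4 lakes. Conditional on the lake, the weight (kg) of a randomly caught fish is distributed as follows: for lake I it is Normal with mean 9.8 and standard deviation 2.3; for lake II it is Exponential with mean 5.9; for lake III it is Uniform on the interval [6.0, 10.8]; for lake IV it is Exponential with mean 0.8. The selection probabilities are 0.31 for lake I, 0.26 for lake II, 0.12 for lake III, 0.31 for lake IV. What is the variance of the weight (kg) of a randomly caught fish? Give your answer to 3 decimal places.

24.642

Per component, I: μ=9.8, E[X²]=101.33; II: μ=5.9, E[X²]=69.62; III: μ=8.4, E[X²]=72.48; IV: μ=0.8, E[X²]=1.28.
E[X] = 0.31·9.8 + 0.26·5.9 + 0.12·8.4 + 0.31·0.8 = 5.828.
E[X²] = 0.31·101.33 + 0.26·69.62 + 0.12·72.48 + 0.31·1.28 = 58.6079.
Var(X) = E[X²] − (E[X])² = 58.6079 − 33.9656 = 24.6423.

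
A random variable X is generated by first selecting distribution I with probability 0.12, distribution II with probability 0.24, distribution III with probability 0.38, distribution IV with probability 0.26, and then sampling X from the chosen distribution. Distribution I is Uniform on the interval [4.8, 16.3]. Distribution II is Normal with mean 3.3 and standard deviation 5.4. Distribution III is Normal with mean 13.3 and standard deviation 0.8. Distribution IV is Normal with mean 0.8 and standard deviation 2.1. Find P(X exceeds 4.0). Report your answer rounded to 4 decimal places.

Conditional on each component, P(X > 4.0): I: 1; II: 0.44843; III: 1; IV: 0.0637781.
By total probability, P(X > 4.0) = 0.12·1 + 0.24·0.44843 + 0.38·1 + 0.26·0.0637781 = 0.624205.

0.6242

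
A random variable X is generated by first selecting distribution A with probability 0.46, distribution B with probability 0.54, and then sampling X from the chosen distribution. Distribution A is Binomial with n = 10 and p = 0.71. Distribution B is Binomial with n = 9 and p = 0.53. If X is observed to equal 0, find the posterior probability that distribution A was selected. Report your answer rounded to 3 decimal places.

Likelihoods P(X=0 | ·): A: 4.20707e-06; B: 0.00111913.
Posterior ∝ prior × likelihood. Numerator for A: 0.46·4.20707e-06 = 1.93525e-06.
Normalizing constant: 0.46·4.20707e-06 + 0.54·0.00111913 = 0.000606266.
P(A | observation) = 1.93525e-06 / 0.000606266 = 0.00319209.

0.003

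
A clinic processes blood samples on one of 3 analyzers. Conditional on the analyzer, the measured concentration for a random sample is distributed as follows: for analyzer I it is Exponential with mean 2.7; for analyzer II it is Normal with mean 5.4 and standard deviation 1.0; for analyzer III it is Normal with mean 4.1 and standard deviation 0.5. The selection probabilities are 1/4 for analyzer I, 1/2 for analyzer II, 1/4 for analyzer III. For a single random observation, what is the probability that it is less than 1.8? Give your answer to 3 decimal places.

0.122

Conditional on each analyzer, P(X < 1.8): I: 0.486583; II: 0.000159109; III: 2.11245e-06.
By total probability, P(X < 1.8) = 0.25·0.486583 + 0.5·0.000159109 + 0.25·2.11245e-06 = 0.121726.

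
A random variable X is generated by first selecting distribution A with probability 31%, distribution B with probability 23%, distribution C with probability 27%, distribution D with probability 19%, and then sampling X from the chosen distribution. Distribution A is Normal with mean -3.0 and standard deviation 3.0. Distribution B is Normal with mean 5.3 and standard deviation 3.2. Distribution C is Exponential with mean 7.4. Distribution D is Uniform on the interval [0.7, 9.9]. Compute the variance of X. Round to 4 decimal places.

Per component, A: μ=-3, E[X²]=18; B: μ=5.3, E[X²]=38.33; C: μ=7.4, E[X²]=109.52; D: μ=5.3, E[X²]=35.1433.
E[X] = 0.31·-3 + 0.23·5.3 + 0.27·7.4 + 0.19·5.3 = 3.294.
E[X²] = 0.31·18 + 0.23·38.33 + 0.27·109.52 + 0.19·35.1433 = 50.6435.
Var(X) = E[X²] − (E[X])² = 50.6435 − 10.8504 = 39.7931.

39.7931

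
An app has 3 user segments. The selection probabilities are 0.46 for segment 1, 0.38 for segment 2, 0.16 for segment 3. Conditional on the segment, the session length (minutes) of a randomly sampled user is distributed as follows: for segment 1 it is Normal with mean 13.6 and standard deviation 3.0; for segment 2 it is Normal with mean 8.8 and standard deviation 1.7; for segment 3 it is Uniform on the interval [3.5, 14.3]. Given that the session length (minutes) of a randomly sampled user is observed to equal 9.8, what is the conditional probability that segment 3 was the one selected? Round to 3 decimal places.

0.126

Likelihoods f(9.8 | ·): 1: 0.0596195; 2: 0.197389; 3: 0.0925926.
Posterior ∝ prior × likelihood. Numerator for 3: 0.16·0.0925926 = 0.0148148.
Normalizing constant: 0.46·0.0596195 + 0.38·0.197389 + 0.16·0.0925926 = 0.117248.
P(3 | observation) = 0.0148148 / 0.117248 = 0.126355.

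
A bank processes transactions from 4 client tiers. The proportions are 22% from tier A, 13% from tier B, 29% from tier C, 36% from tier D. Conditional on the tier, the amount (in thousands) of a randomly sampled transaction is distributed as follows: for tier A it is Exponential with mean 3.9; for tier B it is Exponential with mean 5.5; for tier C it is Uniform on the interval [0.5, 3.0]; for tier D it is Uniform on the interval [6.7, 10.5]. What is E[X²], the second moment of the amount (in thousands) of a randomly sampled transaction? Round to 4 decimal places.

42.6554

For each component E[X²] = Var + (mean)², giving A: 30.42; B: 60.5; C: 3.58333; D: 75.1633.
Overall E[X²] = 0.22·30.42 + 0.13·60.5 + 0.29·3.58333 + 0.36·75.1633 = 42.6554.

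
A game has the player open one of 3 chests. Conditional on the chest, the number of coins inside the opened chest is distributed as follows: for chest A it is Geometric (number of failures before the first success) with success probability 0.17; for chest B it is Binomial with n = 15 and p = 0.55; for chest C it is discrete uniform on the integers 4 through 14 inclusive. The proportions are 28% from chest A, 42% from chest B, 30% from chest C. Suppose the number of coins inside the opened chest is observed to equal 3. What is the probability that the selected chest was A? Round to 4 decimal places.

0.9255

Likelihoods P(X=3 | ·): A: 0.0972038; B: 0.00521975; C: 0.
Posterior ∝ prior × likelihood. Numerator for A: 0.28·0.0972038 = 0.0272171.
Normalizing constant: 0.28·0.0972038 + 0.42·0.00521975 + 0.3·0 = 0.0294094.
P(A | observation) = 0.0272171 / 0.0294094 = 0.925456.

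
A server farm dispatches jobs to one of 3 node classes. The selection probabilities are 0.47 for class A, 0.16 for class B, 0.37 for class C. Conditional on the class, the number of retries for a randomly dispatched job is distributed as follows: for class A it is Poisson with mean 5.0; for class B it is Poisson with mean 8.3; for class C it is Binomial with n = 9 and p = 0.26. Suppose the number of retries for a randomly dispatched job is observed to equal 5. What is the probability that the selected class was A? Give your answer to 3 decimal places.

Likelihoods P(X=5 | ·): A: 0.175467; B: 0.0815765; C: 0.0448915.
Posterior ∝ prior × likelihood. Numerator for A: 0.47·0.175467 = 0.0824697.
Normalizing constant: 0.47·0.175467 + 0.16·0.0815765 + 0.37·0.0448915 = 0.112132.
P(A | observation) = 0.0824697 / 0.112132 = 0.735471.

0.735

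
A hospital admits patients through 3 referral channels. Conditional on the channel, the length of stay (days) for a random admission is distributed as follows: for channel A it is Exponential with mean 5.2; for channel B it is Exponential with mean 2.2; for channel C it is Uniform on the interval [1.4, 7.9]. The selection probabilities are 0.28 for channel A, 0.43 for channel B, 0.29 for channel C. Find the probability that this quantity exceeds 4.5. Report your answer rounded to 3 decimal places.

Conditional on each channel, P(X > 4.5): A: 0.42089; B: 0.129321; C: 0.523077.
By total probability, P(X > 4.5) = 0.28·0.42089 + 0.43·0.129321 + 0.29·0.523077 = 0.32515.

0.325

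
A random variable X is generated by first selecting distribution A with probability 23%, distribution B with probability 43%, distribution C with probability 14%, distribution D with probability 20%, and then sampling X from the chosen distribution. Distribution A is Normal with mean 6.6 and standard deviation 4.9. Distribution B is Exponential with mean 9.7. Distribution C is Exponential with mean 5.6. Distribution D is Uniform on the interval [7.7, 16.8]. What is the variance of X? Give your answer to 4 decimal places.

57.0120

Per component, A: μ=6.6, E[X²]=67.57; B: μ=9.7, E[X²]=188.18; C: μ=5.6, E[X²]=62.72; D: μ=12.25, E[X²]=156.963.
E[X] = 0.23·6.6 + 0.43·9.7 + 0.14·5.6 + 0.2·12.25 = 8.923.
E[X²] = 0.23·67.57 + 0.43·188.18 + 0.14·62.72 + 0.2·156.963 = 136.632.
Var(X) = E[X²] − (E[X])² = 136.632 − 79.6199 = 57.012.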